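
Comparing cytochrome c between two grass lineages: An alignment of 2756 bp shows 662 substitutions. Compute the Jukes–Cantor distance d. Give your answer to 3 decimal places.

p = 662/2756 ≈ 0.240203.
d = −(3/4) ln(1 − 4p/3) = −0.75 ln(1 − 0.320271) = −0.75 ln(0.679729)
  = −0.75 × (-0.386061) = 0.289546 substitutions/site.

0.290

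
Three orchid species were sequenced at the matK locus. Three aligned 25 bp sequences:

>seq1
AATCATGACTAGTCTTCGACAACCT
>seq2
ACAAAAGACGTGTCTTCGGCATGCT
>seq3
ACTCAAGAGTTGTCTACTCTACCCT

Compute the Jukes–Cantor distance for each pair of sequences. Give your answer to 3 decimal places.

d(seq1,seq2) = 0.490, d(seq1,seq3) = 0.490, d(seq2,seq3) = 0.572

seq1–seq2: 9/25 sites differ → p = 0.36, d = −0.75 ln(1 − 0.48) = 0.490445 ≈ 0.490.
seq1–seq3: 9/25 sites differ → p = 0.36, d = −0.75 ln(1 − 0.48) = 0.490445 ≈ 0.490.
seq2–seq3: 10/25 sites differ → p = 0.4, d = −0.75 ln(1 − 0.533333) = 0.571605 ≈ 0.572.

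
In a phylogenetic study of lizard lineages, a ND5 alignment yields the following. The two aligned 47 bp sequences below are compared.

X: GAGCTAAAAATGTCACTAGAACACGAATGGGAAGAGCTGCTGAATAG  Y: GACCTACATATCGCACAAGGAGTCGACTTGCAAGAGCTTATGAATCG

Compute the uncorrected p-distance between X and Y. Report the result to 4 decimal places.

0.3191

The sequences differ at 15 of 47 positions.
p = 15/47 = 0.319148… ≈ 0.3191 (to 4 d.p.).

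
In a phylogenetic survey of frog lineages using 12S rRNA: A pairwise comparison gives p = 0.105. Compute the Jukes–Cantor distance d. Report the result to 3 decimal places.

0.113

d = −(3/4) ln(1 − 4p/3) = −0.75 ln(1 − 0.14) = −0.75 ln(0.86)
  = −0.75 × (-0.150823) = 0.113117 substitutions/site.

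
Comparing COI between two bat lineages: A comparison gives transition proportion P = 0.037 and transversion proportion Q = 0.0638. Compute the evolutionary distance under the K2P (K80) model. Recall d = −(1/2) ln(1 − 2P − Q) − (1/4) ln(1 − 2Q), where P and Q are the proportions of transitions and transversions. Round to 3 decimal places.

Under the Kimura two-parameter model, d = −½ ln(1 − 2P − Q) − ¼ ln(1 − 2Q).
1 − 2P − Q = 0.8622, giving −½ ln(0.8622) = 0.074134.
1 − 2Q = 0.8724, giving −¼ ln(0.8724) = 0.034127.
d = 0.074134 + 0.034127 = 0.108261.

0.108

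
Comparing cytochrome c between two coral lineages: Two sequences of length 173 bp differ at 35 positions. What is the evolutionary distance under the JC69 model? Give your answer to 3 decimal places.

0.236

p = 35/173 ≈ 0.202312.
d = −(3/4) ln(1 − 4p/3) = −0.75 ln(1 − 0.269749) = −0.75 ln(0.730251)
  = −0.75 × (-0.314367) = 0.235775 substitutions/site.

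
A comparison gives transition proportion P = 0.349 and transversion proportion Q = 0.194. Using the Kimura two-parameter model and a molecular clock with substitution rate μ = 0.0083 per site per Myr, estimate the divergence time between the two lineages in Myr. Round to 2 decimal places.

74.43

Under the Kimura two-parameter model, d = −½ ln(1 − 2P − Q) − ¼ ln(1 − 2Q).
1 − 2P − Q = 0.108, giving −½ ln(0.108) = 1.112812.
1 − 2Q = 0.612, giving −¼ ln(0.612) = 0.122756.
d = 1.112812 + 0.122756 = 1.235568.
Under a molecular clock d = 2μt, so t = d/(2μ) = 1.235568 / (2 × 0.0083) = 74.43 Myr.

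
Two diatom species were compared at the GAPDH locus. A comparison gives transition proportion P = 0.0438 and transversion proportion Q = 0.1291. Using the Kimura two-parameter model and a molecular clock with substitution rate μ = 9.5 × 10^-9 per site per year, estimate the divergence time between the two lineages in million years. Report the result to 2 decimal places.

Under the Kimura two-parameter model, d = −½ ln(1 − 2P − Q) − ¼ ln(1 − 2Q).
1 − 2P − Q = 0.7833, giving −½ ln(0.7833) = 0.122120.
1 − 2Q = 0.7418, giving −¼ ln(0.7418) = 0.074669.
d = 0.122120 + 0.074669 = 0.196789.
Under a molecular clock d = 2μt, so t = d/(2μ) = 0.196789 / (2 × 9.5 × 10^-9) = 10.36 million years.

10.36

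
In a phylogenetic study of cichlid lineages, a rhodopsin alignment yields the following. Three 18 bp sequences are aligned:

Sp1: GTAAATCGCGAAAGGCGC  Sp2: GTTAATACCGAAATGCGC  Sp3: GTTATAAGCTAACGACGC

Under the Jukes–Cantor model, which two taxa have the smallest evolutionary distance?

Sp1 and Sp2

Sp1–Sp2: 4/18 differ, p = 0.222, d = 0.264.
Sp1–Sp3: 7/18 differ, p = 0.389, d = 0.548.
Sp2–Sp3: 7/18 differ, p = 0.389, d = 0.548.
The smallest distance is between Sp1 and Sp2.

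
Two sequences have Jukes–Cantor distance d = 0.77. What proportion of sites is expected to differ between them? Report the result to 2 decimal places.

0.48

p = (3/4)(1 − e^(−4d/3)) = 0.75 × (1 − e^(-1.026667)) = 0.75 × (1 − 0.358199) = 0.481351.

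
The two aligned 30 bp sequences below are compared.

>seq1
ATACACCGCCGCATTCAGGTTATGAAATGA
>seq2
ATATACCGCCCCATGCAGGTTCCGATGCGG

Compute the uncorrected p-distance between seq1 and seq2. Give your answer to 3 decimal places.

The sequences differ at 9 of 30 positions (sites 4, 11, 15, 22, 23, 26, 27, 28, 30).
p = 9/30 = 0.300.

0.300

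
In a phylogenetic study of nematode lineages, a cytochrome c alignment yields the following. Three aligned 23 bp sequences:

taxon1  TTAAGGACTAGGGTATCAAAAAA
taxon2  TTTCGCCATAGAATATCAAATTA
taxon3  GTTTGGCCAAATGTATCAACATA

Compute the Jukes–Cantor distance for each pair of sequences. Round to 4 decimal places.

d(taxon1,taxon2) = 0.5532, d(taxon1,taxon3) = 0.5532, d(taxon2,taxon3) = 0.6501

taxon1–taxon2: 9/23 sites differ → p ≈ 0.391304, d = −0.75 ln(1 − 0.521739) = 0.553199 ≈ 0.5532.
taxon1–taxon3: 9/23 sites differ → p ≈ 0.391304, d = −0.75 ln(1 − 0.521739) = 0.553199 ≈ 0.5532.
taxon2–taxon3: 10/23 sites differ → p ≈ 0.434783, d = −0.75 ln(1 − 0.579711) = 0.650110 ≈ 0.6501.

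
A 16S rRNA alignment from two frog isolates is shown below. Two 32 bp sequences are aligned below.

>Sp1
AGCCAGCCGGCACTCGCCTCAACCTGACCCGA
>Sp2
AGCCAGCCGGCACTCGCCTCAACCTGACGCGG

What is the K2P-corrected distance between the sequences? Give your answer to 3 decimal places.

Of 32 sites, 1 differences are transitions and 1 are transversions, so P = 1/32 = 0.03125 and Q = 1/32 = 0.03125.
Under the Kimura two-parameter model, d = −½ ln(1 − 2P − Q) − ¼ ln(1 − 2Q).
1 − 2P − Q = 0.90625, giving −½ ln(0.90625) = 0.049220.
1 − 2Q = 0.9375, giving −¼ ln(0.9375) = 0.016135.
d = 0.049220 + 0.016135 = 0.065355.

0.065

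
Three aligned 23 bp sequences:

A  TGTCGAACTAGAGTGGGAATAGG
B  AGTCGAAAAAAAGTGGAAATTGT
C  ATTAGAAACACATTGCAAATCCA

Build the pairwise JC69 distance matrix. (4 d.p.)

d(A,B) = 0.3904, d(A,C) = 0.8922, d(B,C) = 0.5532

A–B: 7/23 sites differ → p ≈ 0.304348, d = −0.75 ln(1 − 0.405797) = 0.390401 ≈ 0.3904.
A–C: 12/23 sites differ → p ≈ 0.521739, d = −0.75 ln(1 − 0.695652) = 0.892188 ≈ 0.8922.
B–C: 9/23 sites differ → p ≈ 0.391304, d = −0.75 ln(1 − 0.521739) = 0.553199 ≈ 0.5532.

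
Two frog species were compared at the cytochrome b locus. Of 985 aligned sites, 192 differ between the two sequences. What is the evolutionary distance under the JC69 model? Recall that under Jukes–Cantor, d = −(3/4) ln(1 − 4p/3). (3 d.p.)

0.226

p = 192/985 ≈ 0.194924.
d = −(3/4) ln(1 − 4p/3) = −0.75 ln(1 − 0.259899) = −0.75 ln(0.740101)
  = −0.75 × (-0.300969) = 0.225727 substitutions/site.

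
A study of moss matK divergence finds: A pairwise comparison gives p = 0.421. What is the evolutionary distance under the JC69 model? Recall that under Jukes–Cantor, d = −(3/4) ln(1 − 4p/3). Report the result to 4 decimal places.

d = −(3/4) ln(1 − 4p/3) = −0.75 ln(1 − 0.561333) = −0.75 ln(0.438667)
  = −0.75 × (-0.824015) = 0.618011 substitutions/site.

0.6180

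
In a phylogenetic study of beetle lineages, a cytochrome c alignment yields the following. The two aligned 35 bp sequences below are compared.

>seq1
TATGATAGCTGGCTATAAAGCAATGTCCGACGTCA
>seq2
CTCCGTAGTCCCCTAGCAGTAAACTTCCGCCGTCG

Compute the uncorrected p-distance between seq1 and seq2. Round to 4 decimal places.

The sequences differ at 18 of 35 positions.
p = 18/35 = 0.514285… ≈ 0.5143 (to 4 d.p.).

0.5143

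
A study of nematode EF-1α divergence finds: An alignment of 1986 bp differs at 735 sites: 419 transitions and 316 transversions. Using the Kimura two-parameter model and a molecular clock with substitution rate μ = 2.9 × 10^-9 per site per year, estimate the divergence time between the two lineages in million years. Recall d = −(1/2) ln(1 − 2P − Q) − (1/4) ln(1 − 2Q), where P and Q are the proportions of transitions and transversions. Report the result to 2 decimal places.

P = 419/1986 ≈ 0.210977 and Q = 316/1986 ≈ 0.159114.
Under the Kimura two-parameter model, d = −½ ln(1 − 2P − Q) − ¼ ln(1 − 2Q).
1 − 2P − Q = 0.418932, giving −½ ln(0.418932) = 0.435023.
1 − 2Q = 0.681772, giving −¼ ln(0.681772) = 0.095765.
d = 0.435023 + 0.095765 = 0.530788.
Under a molecular clock d = 2μt, so t = d/(2μ) = 0.530788 / (2 × 2.9 × 10^-9) = 91.52 million years.

91.52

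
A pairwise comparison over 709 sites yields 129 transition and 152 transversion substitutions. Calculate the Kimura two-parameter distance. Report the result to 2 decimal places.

P = 129/709 ≈ 0.181946 and Q = 152/709 ≈ 0.214386.
Under the Kimura two-parameter model, d = −½ ln(1 − 2P − Q) − ¼ ln(1 − 2Q).
1 − 2P − Q = 0.421722, giving −½ ln(0.421722) = 0.431704.
1 − 2Q = 0.571228, giving −¼ ln(0.571228) = 0.139992.
d = 0.431704 + 0.139992 = 0.571696.

0.57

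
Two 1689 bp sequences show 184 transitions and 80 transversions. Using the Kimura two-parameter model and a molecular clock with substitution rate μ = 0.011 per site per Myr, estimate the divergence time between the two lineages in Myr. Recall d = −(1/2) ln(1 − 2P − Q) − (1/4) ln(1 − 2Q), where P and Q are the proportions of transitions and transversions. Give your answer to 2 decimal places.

P = 184/1689 ≈ 0.10894 and Q = 80/1689 ≈ 0.047365.
Under the Kimura two-parameter model, d = −½ ln(1 − 2P − Q) − ¼ ln(1 − 2Q).
1 − 2P − Q = 0.734755, giving −½ ln(0.734755) = 0.154109.
1 − 2Q = 0.90527, giving −¼ ln(0.90527) = 0.024881.
d = 0.154109 + 0.024881 = 0.178990.
Under a molecular clock d = 2μt, so t = d/(2μ) = 0.178990 / (2 × 0.011) = 8.14 Myr.

8.14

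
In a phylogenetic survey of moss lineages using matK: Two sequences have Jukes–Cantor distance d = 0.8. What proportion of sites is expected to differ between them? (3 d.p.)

p = (3/4)(1 − e^(−4d/3)) = 0.75 × (1 − e^(-1.066667)) = 0.75 × (1 − 0.344154) = 0.491885.

0.492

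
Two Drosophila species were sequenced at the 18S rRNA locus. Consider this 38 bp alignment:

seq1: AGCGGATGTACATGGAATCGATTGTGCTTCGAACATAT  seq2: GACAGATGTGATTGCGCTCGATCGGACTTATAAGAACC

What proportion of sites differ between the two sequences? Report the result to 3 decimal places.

0.474

The sequences differ at 18 of 38 positions.
p = 18/38 = 0.473684… ≈ 0.474 (to 3 d.p.).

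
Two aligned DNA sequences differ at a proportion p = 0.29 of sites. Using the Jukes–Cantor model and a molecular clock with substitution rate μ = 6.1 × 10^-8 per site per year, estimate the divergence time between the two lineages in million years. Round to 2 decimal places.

d = −(3/4) ln(1 − 4p/3) = −0.75 ln(1 − 0.386667) = −0.75 ln(0.613333)
  = −0.75 × (-0.488847) = 0.366635 substitutions/site.
Under a molecular clock d = 2μt, so t = d/(2μ) = 0.366635 / (2 × 6.1 × 10^-8) = 3.01 million years.

3.01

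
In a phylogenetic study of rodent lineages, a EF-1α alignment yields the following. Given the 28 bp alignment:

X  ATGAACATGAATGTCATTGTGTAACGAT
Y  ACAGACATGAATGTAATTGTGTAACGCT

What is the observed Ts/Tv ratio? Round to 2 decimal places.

1.50

Transitions are A↔G and C↔T; transversions are all other mismatches.
Transitions: 3. Transversions: 2.
R = 3/2 = 1.50.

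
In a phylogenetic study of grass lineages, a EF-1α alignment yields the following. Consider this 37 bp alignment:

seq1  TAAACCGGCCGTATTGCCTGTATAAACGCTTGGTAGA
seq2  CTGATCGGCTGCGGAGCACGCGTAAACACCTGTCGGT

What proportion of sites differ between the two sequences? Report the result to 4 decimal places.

0.5135

The sequences differ at 19 of 37 positions.
p = 19/37 = 0.513513… ≈ 0.5135 (to 4 d.p.).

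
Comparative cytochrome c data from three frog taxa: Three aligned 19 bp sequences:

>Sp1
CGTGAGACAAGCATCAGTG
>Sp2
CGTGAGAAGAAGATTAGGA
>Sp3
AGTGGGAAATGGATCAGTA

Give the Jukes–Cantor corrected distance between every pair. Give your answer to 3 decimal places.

d(Sp1,Sp2) = 0.507, d(Sp1,Sp3) = 0.410, d(Sp2,Sp3) = 0.507

Sp1–Sp2: 7/19 sites differ → p ≈ 0.368421, d = −0.75 ln(1 − 0.491228) = 0.506816 ≈ 0.507.
Sp1–Sp3: 6/19 sites differ → p ≈ 0.315789, d = −0.75 ln(1 − 0.421052) = 0.409907 ≈ 0.410.
Sp2–Sp3: 7/19 sites differ → p ≈ 0.368421, d = −0.75 ln(1 − 0.491228) = 0.506816 ≈ 0.507.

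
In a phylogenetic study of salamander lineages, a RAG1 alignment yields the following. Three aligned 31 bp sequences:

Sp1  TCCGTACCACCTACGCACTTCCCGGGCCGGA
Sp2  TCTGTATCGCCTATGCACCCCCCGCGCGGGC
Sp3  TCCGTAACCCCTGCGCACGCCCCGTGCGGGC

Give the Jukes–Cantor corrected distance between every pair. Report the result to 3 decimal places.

Sp1–Sp2: 9/31 sites differ → p ≈ 0.290323, d = −0.75 ln(1 − 0.387097) = 0.367161 ≈ 0.367.
Sp1–Sp3: 8/31 sites differ → p ≈ 0.258065, d = −0.75 ln(1 − 0.344087) = 0.316295 ≈ 0.316.
Sp2–Sp3: 7/31 sites differ → p ≈ 0.225806, d = −0.75 ln(1 − 0.301075) = 0.268659 ≈ 0.269.

d(Sp1,Sp2) = 0.367, d(Sp1,Sp3) = 0.316, d(Sp2,Sp3) = 0.269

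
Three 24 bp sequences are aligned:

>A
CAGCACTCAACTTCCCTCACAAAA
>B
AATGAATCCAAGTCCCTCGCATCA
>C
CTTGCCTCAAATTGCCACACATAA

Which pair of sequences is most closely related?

A–B: 10/24 differ, p = 0.417, d = 0.608.
A–C: 8/24 differ, p = 0.333, d = 0.441.
B–C: 10/24 differ, p = 0.417, d = 0.608.
The smallest distance is between A and C.

A and C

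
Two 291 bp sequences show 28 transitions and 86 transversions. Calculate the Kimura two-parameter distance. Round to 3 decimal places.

P = 28/291 ≈ 0.09622 and Q = 86/291 ≈ 0.295533.
Under the Kimura two-parameter model, d = −½ ln(1 − 2P − Q) − ¼ ln(1 − 2Q).
1 − 2P − Q = 0.512027, giving −½ ln(0.512027) = 0.334689.
1 − 2Q = 0.408934, giving −¼ ln(0.408934) = 0.223550.
d = 0.334689 + 0.223550 = 0.558239.

0.558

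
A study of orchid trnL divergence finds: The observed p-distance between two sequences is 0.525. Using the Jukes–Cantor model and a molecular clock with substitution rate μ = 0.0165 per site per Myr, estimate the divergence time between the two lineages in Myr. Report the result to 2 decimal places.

d = −(3/4) ln(1 − 4p/3) = −0.75 ln(1 − 0.7) = −0.75 ln(0.3)
  = −0.75 × (-1.203973) = 0.902980 substitutions/site.
Under a molecular clock d = 2μt, so t = d/(2μ) = 0.902980 / (2 × 0.0165) = 27.36 Myr.

27.36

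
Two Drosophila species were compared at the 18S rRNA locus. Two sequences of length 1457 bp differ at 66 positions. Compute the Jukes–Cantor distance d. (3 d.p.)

0.047

p = 66/1457 ≈ 0.045299.
d = −(3/4) ln(1 − 4p/3) = −0.75 ln(1 − 0.060399) = −0.75 ln(0.939601)
  = −0.75 × (-0.062300) = 0.046725 substitutions/site.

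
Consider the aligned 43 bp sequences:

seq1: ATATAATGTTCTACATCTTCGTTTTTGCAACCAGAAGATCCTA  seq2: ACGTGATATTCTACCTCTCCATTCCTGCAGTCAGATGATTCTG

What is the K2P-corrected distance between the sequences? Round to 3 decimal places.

Of 43 sites, 12 differences are transitions and 2 are transversions, so P = 12/43 ≈ 0.27907 and Q = 2/43 ≈ 0.046512.
Under the Kimura two-parameter model, d = −½ ln(1 − 2P − Q) − ¼ ln(1 − 2Q).
1 − 2P − Q = 0.395348, giving −½ ln(0.395348) = 0.463994.
1 − 2Q = 0.906976, giving −¼ ln(0.906976) = 0.024410.
d = 0.463994 + 0.024410 = 0.488404.

0.488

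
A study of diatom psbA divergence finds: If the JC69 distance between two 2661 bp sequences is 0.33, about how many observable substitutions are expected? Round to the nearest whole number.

Invert JC69: p = (3/4)(1 − e^(−4d/3)) = 0.75 × (1 − e^(-0.44)) = 0.75 × (1 − 0.644036) = 0.266973.
Expected differing sites = pL ≈ 0.266973 × 2661 = 710.415153 ≈ 710.

710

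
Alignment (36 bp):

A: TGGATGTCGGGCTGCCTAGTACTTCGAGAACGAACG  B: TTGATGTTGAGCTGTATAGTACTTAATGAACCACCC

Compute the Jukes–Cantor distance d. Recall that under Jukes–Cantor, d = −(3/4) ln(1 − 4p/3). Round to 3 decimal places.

The sequences differ at 11 of 36 sites, so p = 11/36 ≈ 0.305556.
d = −(3/4) ln(1 − 4p/3) = −0.75 ln(1 − 0.407408) = −0.75 ln(0.592592)
  = −0.75 × (-0.523249) = 0.392437 substitutions/site.

0.392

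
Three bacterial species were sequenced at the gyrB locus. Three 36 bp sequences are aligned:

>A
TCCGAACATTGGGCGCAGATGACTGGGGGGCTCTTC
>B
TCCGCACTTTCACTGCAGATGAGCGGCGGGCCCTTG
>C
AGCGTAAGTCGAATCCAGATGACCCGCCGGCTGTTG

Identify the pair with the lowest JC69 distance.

A–B: 11/36 differ, p = 0.306, d = 0.392.
A–C: 16/36 differ, p = 0.444, d = 0.673.
B–C: 14/36 differ, p = 0.389, d = 0.548.
The smallest distance is between A and B.

A and B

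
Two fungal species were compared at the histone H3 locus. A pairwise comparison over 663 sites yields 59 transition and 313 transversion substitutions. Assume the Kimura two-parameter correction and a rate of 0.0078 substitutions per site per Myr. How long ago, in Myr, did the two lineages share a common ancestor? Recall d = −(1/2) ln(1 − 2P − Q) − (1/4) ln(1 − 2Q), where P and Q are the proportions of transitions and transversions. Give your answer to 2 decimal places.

P = 59/663 ≈ 0.088989 and Q = 313/663 ≈ 0.472097.
Under the Kimura two-parameter model, d = −½ ln(1 − 2P − Q) − ¼ ln(1 − 2Q).
1 − 2P − Q = 0.349925, giving −½ ln(0.349925) = 0.525018.
1 − 2Q = 0.055806, giving −¼ ln(0.055806) = 0.721468.
d = 0.525018 + 0.721468 = 1.246486.
Under a molecular clock d = 2μt, so t = d/(2μ) = 1.246486 / (2 × 0.0078) = 79.90 Myr.

79.90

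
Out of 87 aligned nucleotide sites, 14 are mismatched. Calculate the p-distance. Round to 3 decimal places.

0.161

p = 14/87 = 0.160919… ≈ 0.161 (to 3 d.p.).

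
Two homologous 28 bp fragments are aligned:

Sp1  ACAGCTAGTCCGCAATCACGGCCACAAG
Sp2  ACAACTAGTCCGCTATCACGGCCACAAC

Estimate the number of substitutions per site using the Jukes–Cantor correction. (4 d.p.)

0.1156

The sequences differ at 3 of 28 sites (4, 14, 28), so p = 3/28 ≈ 0.107143.
d = −(3/4) ln(1 − 4p/3) = −0.75 ln(1 − 0.142857) = −0.75 ln(0.857143)
  = −0.75 × (-0.154151) = 0.115613 substitutions/site.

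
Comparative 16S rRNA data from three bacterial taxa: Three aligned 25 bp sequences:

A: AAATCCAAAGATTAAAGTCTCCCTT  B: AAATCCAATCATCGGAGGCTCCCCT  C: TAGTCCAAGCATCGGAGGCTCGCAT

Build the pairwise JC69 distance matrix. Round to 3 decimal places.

d(A,B) = 0.351, d(A,C) = 0.572, d(B,C) = 0.233

A–B: 7/25 sites differ → p = 0.28, d = −0.75 ln(1 − 0.373333) = 0.350505 ≈ 0.351.
A–C: 10/25 sites differ → p = 0.4, d = −0.75 ln(1 − 0.533333) = 0.571605 ≈ 0.572.
B–C: 5/25 sites differ → p = 0.2, d = −0.75 ln(1 − 0.266667) = 0.232617 ≈ 0.233.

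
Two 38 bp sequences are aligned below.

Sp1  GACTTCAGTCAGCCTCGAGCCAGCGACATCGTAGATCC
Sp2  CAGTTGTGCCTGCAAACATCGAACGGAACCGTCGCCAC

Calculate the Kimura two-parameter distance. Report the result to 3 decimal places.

Of 38 sites, 5 differences are transitions and 15 are transversions, so P = 5/38 ≈ 0.131579 and Q = 15/38 ≈ 0.394737.
Under the Kimura two-parameter model, d = −½ ln(1 − 2P − Q) − ¼ ln(1 − 2Q).
1 − 2P − Q = 0.342105, giving −½ ln(0.342105) = 0.536319.
1 − 2Q = 0.210526, giving −¼ ln(0.210526) = 0.389537.
d = 0.536319 + 0.389537 = 0.925856.

0.926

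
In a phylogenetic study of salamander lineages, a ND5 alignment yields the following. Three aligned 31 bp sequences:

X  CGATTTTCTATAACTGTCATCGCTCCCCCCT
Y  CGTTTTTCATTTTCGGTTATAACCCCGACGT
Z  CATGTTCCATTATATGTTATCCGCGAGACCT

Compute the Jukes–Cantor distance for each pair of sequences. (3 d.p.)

X–Y: 13/31 sites differ → p ≈ 0.419355, d = −0.75 ln(1 − 0.55914) = 0.614271 ≈ 0.614.
X–Z: 16/31 sites differ → p ≈ 0.516129, d = −0.75 ln(1 − 0.688172) = 0.873978 ≈ 0.874.
Y–Z: 12/31 sites differ → p ≈ 0.387097, d = −0.75 ln(1 − 0.516129) = 0.544453 ≈ 0.544.

d(X,Y) = 0.614, d(X,Z) = 0.874, d(Y,Z) = 0.544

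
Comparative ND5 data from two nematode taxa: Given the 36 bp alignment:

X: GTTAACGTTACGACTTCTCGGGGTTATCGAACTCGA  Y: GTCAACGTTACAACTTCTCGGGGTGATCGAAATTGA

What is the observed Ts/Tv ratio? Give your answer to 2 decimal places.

Transitions are A↔G and C↔T; transversions are all other mismatches.
Transitions: 3. Transversions: 2.
R = 3/2 = 1.50.

1.50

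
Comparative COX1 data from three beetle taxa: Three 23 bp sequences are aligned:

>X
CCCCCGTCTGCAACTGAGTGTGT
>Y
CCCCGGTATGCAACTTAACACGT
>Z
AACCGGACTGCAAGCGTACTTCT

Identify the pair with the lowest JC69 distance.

X–Y: 7/23 differ, p = 0.304, d = 0.390.
X–Z: 11/23 differ, p = 0.478, d = 0.761.
Y–Z: 11/23 differ, p = 0.478, d = 0.761.
The smallest distance is between X and Y.

X and Y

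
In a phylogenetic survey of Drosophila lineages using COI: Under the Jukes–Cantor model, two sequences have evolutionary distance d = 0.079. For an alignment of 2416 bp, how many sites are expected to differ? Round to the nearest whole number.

Invert JC69: p = (3/4)(1 − e^(−4d/3)) = 0.75 × (1 − e^(-0.105333)) = 0.75 × (1 − 0.900025) = 0.074981.
Expected differing sites = pL ≈ 0.074981 × 2416 = 181.154096 ≈ 181.

181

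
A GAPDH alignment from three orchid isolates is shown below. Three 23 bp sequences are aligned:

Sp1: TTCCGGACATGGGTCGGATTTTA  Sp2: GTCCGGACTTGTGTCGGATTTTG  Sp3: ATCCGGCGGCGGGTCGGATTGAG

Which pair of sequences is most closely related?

Sp1–Sp2: 4/23 differ, p = 0.174, d = 0.198.
Sp1–Sp3: 8/23 differ, p = 0.348, d = 0.467.
Sp2–Sp3: 8/23 differ, p = 0.348, d = 0.467.
The smallest distance is between Sp1 and Sp2.

Sp1 and Sp2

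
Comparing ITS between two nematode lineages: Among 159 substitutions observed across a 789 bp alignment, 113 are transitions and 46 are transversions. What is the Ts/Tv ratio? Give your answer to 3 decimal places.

R = 113/46 = 2.456521… ≈ 2.457 (to 3 d.p.).

2.457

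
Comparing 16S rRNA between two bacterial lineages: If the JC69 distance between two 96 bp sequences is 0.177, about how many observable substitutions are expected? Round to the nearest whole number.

15

Invert JC69: p = (3/4)(1 − e^(−4d/3)) = 0.75 × (1 − e^(-0.236)) = 0.75 × (1 − 0.789781) = 0.157664.
Expected differing sites = pL ≈ 0.157664 × 96 = 15.135744 ≈ 15.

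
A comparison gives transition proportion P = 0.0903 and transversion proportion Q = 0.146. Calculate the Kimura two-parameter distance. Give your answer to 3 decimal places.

Under the Kimura two-parameter model, d = −½ ln(1 − 2P − Q) − ¼ ln(1 − 2Q).
1 − 2P − Q = 0.6734, giving −½ ln(0.6734) = 0.197708.
1 − 2Q = 0.708, giving −¼ ln(0.708) = 0.086328.
d = 0.197708 + 0.086328 = 0.284036.

0.284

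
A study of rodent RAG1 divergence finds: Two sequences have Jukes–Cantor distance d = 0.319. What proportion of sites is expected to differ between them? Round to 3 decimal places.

0.260

p = (3/4)(1 − e^(−4d/3)) = 0.75 × (1 − e^(-0.425333)) = 0.75 × (1 − 0.653552) = 0.259836.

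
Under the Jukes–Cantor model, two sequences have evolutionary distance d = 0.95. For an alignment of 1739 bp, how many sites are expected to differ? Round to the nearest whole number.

937

Invert JC69: p = (3/4)(1 − e^(−4d/3)) = 0.75 × (1 − e^(-1.266667)) = 0.75 × (1 − 0.281769) = 0.538673.
Expected differing sites = pL ≈ 0.538673 × 1739 = 936.752347 ≈ 937.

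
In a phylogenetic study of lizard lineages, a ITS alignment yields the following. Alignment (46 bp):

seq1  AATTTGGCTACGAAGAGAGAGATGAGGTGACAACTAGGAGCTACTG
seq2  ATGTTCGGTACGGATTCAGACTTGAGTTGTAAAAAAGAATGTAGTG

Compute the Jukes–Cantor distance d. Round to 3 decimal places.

0.600

The sequences differ at 19 of 46 sites, so p = 19/46 ≈ 0.413043.
d = −(3/4) ln(1 − 4p/3) = −0.75 ln(1 − 0.550724) = −0.75 ln(0.449276)
  = −0.75 × (-0.800118) = 0.600089 substitutions/site.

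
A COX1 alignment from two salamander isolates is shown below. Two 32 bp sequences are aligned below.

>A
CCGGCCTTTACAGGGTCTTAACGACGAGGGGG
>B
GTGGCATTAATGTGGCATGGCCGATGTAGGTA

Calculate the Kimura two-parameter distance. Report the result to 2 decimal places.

Of 32 sites, 8 differences are transitions and 9 are transversions, so P = 8/32 = 0.25 and Q = 9/32 = 0.28125.
Under the Kimura two-parameter model, d = −½ ln(1 − 2P − Q) − ¼ ln(1 − 2Q).
1 − 2P − Q = 0.21875, giving −½ ln(0.21875) = 0.759913.
1 − 2Q = 0.4375, giving −¼ ln(0.4375) = 0.206670.
d = 0.759913 + 0.206670 = 0.966583.

0.97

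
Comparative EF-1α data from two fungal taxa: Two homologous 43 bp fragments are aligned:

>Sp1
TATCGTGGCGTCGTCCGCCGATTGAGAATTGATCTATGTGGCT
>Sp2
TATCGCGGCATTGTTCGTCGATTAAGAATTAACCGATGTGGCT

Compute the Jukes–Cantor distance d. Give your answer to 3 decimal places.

0.245

The sequences differ at 9 of 43 sites (6, 10, 12, 15, 18, 24, 31, 33, 35), so p = 9/43 ≈ 0.209302.
d = −(3/4) ln(1 − 4p/3) = −0.75 ln(1 − 0.279069) = −0.75 ln(0.720931)
  = −0.75 × (-0.327212) = 0.245409 substitutions/site.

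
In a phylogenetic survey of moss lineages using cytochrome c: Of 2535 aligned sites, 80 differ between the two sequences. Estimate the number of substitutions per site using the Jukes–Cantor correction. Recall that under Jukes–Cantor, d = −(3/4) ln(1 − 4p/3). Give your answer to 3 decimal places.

p = 80/2535 ≈ 0.031558.
d = −(3/4) ln(1 − 4p/3) = −0.75 ln(1 − 0.042077) = −0.75 ln(0.957923)
  = −0.75 × (-0.042988) = 0.032241 substitutions/site.

0.032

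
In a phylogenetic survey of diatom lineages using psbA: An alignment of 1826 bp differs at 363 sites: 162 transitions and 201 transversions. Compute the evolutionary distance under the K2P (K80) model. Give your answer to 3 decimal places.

P = 162/1826 ≈ 0.088719 and Q = 201/1826 ≈ 0.110077.
Under the Kimura two-parameter model, d = −½ ln(1 − 2P − Q) − ¼ ln(1 − 2Q).
1 − 2P − Q = 0.712485, giving −½ ln(0.712485) = 0.169498.
1 − 2Q = 0.779846, giving −¼ ln(0.779846) = 0.062165.
d = 0.169498 + 0.062165 = 0.231663.

0.232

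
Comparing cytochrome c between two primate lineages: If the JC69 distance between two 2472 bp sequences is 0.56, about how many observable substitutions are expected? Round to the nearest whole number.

975

Invert JC69: p = (3/4)(1 − e^(−4d/3)) = 0.75 × (1 − e^(-0.746667)) = 0.75 × (1 − 0.473944) = 0.394542.
Expected differing sites = pL ≈ 0.394542 × 2472 = 975.307824 ≈ 975.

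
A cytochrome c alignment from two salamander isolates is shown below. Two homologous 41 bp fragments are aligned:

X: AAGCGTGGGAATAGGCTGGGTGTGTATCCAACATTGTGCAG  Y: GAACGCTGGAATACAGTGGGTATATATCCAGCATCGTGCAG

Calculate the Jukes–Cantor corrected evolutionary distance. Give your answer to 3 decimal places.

0.332

The sequences differ at 11 of 41 sites, so p = 11/41 ≈ 0.268293.
d = −(3/4) ln(1 − 4p/3) = −0.75 ln(1 − 0.357724) = −0.75 ln(0.642276)
  = −0.75 × (-0.442737) = 0.332053 substitutions/site.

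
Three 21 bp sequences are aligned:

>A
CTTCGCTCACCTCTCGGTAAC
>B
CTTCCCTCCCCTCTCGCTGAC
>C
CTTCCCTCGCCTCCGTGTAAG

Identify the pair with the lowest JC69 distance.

A–B: 4/21 differ, p = 0.190, d = 0.220.
A–C: 6/21 differ, p = 0.286, d = 0.360.
B–C: 7/21 differ, p = 0.333, d = 0.441.
The smallest distance is between A and B.

A and B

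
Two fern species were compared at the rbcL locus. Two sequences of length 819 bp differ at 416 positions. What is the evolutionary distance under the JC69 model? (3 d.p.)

p = 416/819 ≈ 0.507937.
d = −(3/4) ln(1 − 4p/3) = −0.75 ln(1 − 0.677249) = −0.75 ln(0.322751)
  = −0.75 × (-1.130874) = 0.848156 substitutions/site.

0.848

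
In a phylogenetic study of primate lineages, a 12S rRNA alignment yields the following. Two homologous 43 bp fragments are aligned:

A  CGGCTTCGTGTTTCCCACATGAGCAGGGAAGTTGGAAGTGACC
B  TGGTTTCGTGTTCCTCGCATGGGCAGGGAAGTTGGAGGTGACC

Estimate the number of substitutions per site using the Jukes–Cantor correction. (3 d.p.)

The sequences differ at 7 of 43 sites (1, 4, 13, 15, 17, 22, 37), so p = 7/43 ≈ 0.162791.
d = −(3/4) ln(1 − 4p/3) = −0.75 ln(1 − 0.217055) = −0.75 ln(0.782945)
  = −0.75 × (-0.244693) = 0.183520 substitutions/site.

0.184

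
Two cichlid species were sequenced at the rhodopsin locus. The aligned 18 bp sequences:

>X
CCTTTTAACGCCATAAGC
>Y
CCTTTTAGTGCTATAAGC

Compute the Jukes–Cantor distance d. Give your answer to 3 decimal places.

0.188

The sequences differ at 3 of 18 sites (8, 9, 12), so p = 3/18 ≈ 0.166667.
d = −(3/4) ln(1 − 4p/3) = −0.75 ln(1 − 0.222223) = −0.75 ln(0.777777)
  = −0.75 × (-0.251315) = 0.188486 substitutions/site.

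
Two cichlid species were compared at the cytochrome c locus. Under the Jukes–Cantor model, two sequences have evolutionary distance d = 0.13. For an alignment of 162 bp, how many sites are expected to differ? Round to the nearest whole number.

19

Invert JC69: p = (3/4)(1 − e^(−4d/3)) = 0.75 × (1 − e^(-0.173333)) = 0.75 × (1 − 0.840858) = 0.119357.
Expected differing sites = pL ≈ 0.119357 × 162 = 19.335834 ≈ 19.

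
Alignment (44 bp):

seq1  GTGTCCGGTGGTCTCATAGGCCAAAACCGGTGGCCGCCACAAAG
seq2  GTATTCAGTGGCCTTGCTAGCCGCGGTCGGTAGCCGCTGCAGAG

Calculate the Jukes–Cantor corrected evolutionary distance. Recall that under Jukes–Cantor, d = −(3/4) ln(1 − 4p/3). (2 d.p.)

The sequences differ at 18 of 44 sites, so p = 18/44 ≈ 0.409091.
d = −(3/4) ln(1 − 4p/3) = −0.75 ln(1 − 0.545455) = −0.75 ln(0.454545)
  = −0.75 × (-0.788458) = 0.591344 substitutions/site.

0.59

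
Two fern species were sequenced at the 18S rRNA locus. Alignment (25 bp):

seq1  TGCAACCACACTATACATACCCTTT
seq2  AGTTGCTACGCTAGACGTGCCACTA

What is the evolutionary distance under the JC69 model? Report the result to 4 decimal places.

The sequences differ at 12 of 25 sites, so p = 12/25 = 0.48.
d = −(3/4) ln(1 − 4p/3) = −0.75 ln(1 − 0.64) = −0.75 ln(0.36)
  = −0.75 × (-1.021651) = 0.766238 substitutions/site.

0.7662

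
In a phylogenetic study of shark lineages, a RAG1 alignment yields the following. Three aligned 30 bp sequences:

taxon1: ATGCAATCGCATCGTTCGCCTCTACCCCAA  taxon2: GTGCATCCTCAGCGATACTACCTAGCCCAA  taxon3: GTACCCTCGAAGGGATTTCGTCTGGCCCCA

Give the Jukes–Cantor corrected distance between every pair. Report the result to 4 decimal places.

taxon1–taxon2: 12/30 sites differ → p = 0.4, d = −0.75 ln(1 − 0.533333) = 0.571605 ≈ 0.5716.
taxon1–taxon3: 14/30 sites differ → p ≈ 0.466667, d = −0.75 ln(1 − 0.622223) = 0.730088 ≈ 0.7301.
taxon2–taxon3: 14/30 sites differ → p ≈ 0.466667, d = −0.75 ln(1 − 0.622223) = 0.730088 ≈ 0.7301.

d(taxon1,taxon2) = 0.5716, d(taxon1,taxon3) = 0.7301, d(taxon2,taxon3) = 0.7301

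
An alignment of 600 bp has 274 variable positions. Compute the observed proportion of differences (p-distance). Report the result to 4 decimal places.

0.4567

p = 274/600 = 0.456666… ≈ 0.4567 (to 4 d.p.).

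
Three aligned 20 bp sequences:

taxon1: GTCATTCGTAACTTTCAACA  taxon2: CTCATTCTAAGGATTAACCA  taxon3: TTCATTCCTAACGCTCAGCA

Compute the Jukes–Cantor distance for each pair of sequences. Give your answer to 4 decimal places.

taxon1–taxon2: 8/20 sites differ → p = 0.4, d = −0.75 ln(1 − 0.533333) = 0.571605 ≈ 0.5716.
taxon1–taxon3: 5/20 sites differ → p = 0.25, d = −0.75 ln(1 − 0.333333) = 0.304098 ≈ 0.3041.
taxon2–taxon3: 9/20 sites differ → p = 0.45, d = −0.75 ln(1 − 0.6) = 0.687218 ≈ 0.6872.

d(taxon1,taxon2) = 0.5716, d(taxon1,taxon3) = 0.3041, d(taxon2,taxon3) = 0.6872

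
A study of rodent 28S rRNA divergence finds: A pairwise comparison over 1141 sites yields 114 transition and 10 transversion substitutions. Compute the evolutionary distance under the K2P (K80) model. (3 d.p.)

P = 114/1141 ≈ 0.099912 and Q = 10/1141 ≈ 0.008764.
Under the Kimura two-parameter model, d = −½ ln(1 − 2P − Q) − ¼ ln(1 − 2Q).
1 − 2P − Q = 0.791412, giving −½ ln(0.791412) = 0.116968.
1 − 2Q = 0.982472, giving −¼ ln(0.982472) = 0.004421.
d = 0.116968 + 0.004421 = 0.121389.

0.121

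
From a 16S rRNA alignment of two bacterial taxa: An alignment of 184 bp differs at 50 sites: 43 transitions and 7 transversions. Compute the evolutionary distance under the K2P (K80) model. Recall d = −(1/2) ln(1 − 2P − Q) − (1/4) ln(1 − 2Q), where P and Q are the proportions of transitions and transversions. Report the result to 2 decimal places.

0.37

P = 43/184 ≈ 0.233696 and Q = 7/184 ≈ 0.038043.
Under the Kimura two-parameter model, d = −½ ln(1 − 2P − Q) − ¼ ln(1 − 2Q).
1 − 2P − Q = 0.494565, giving −½ ln(0.494565) = 0.352038.
1 − 2Q = 0.923914, giving −¼ ln(0.923914) = 0.019784.
d = 0.352038 + 0.019784 = 0.371822.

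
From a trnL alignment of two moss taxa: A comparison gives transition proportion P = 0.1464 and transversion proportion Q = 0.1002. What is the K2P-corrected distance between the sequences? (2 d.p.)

0.31

Under the Kimura two-parameter model, d = −½ ln(1 − 2P − Q) − ¼ ln(1 − 2Q).
1 − 2P − Q = 0.607, giving −½ ln(0.607) = 0.249613.
1 − 2Q = 0.7996, giving −¼ ln(0.7996) = 0.055911.
d = 0.249613 + 0.055911 = 0.305524.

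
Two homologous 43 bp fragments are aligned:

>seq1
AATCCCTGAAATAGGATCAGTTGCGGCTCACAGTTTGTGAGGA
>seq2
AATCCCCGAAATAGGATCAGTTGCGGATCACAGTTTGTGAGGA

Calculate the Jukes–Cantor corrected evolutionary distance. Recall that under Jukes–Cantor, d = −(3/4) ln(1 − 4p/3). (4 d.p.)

The sequences differ at 2 of 43 sites (7, 27), so p = 2/43 ≈ 0.046512.
d = −(3/4) ln(1 − 4p/3) = −0.75 ln(1 − 0.062016) = −0.75 ln(0.937984)
  = −0.75 × (-0.064022) = 0.048017 substitutions/site.

0.0480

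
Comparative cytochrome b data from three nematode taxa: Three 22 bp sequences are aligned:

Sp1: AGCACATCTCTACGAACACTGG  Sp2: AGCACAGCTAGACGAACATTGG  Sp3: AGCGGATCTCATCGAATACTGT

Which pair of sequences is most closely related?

Sp1 and Sp2

Sp1–Sp2: 4/22 differ, p = 0.182, d = 0.208.
Sp1–Sp3: 6/22 differ, p = 0.273, d = 0.339.
Sp2–Sp3: 9/22 differ, p = 0.409, d = 0.591.
The smallest distance is between Sp1 and Sp2.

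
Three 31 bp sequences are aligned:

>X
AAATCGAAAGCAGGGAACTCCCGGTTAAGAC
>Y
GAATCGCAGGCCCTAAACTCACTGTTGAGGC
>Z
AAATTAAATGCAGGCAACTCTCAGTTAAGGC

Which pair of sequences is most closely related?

X and Z

X–Y: 11/31 differ, p = 0.355, d = 0.481.
X–Z: 7/31 differ, p = 0.226, d = 0.269.
Y–Z: 12/31 differ, p = 0.387, d = 0.544.
The smallest distance is between X and Z.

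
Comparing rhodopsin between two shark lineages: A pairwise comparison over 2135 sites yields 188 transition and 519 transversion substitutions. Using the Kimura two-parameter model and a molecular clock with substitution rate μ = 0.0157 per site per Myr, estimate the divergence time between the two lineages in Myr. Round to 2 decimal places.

P = 188/2135 ≈ 0.088056 and Q = 519/2135 ≈ 0.243091.
Under the Kimura two-parameter model, d = −½ ln(1 − 2P − Q) − ¼ ln(1 − 2Q).
1 − 2P − Q = 0.580797, giving −½ ln(0.580797) = 0.271677.
1 − 2Q = 0.513818, giving −¼ ln(0.513818) = 0.166472.
d = 0.271677 + 0.166472 = 0.438149.
Under a molecular clock d = 2μt, so t = d/(2μ) = 0.438149 / (2 × 0.0157) = 13.95 Myr.

13.95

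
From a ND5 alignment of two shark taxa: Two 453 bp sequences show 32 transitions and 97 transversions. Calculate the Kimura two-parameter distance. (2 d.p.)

0.36

P = 32/453 ≈ 0.07064 and Q = 97/453 ≈ 0.214128.
Under the Kimura two-parameter model, d = −½ ln(1 − 2P − Q) − ¼ ln(1 − 2Q).
1 − 2P − Q = 0.644592, giving −½ ln(0.644592) = 0.219569.
1 − 2Q = 0.571744, giving −¼ ln(0.571744) = 0.139766.
d = 0.219569 + 0.139766 = 0.359335.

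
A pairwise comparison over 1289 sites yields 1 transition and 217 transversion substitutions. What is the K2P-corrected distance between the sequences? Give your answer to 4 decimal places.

0.1957

P = 1/1289 ≈ 0.000776 and Q = 217/1289 ≈ 0.168348.
Under the Kimura two-parameter model, d = −½ ln(1 − 2P − Q) − ¼ ln(1 − 2Q).
1 − 2P − Q = 0.8301, giving −½ ln(0.8301) = 0.093105.
1 − 2Q = 0.663304, giving −¼ ln(0.663304) = 0.102630.
d = 0.093105 + 0.102630 = 0.195735.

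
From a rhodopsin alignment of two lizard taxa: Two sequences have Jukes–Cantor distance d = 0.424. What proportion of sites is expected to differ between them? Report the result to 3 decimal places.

0.324

p = (3/4)(1 − e^(−4d/3)) = 0.75 × (1 − e^(-0.565333)) = 0.75 × (1 − 0.568171) = 0.323872.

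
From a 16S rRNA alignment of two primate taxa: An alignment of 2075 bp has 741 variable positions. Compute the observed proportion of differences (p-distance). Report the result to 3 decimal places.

p = 741/2075 = 0.357108… ≈ 0.357 (to 3 d.p.).

0.357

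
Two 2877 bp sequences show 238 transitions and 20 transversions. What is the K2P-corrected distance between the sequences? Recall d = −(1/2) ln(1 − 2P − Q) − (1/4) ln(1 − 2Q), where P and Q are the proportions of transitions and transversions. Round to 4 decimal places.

P = 238/2877 ≈ 0.082725 and Q = 20/2877 ≈ 0.006952.
Under the Kimura two-parameter model, d = −½ ln(1 − 2P − Q) − ¼ ln(1 − 2Q).
1 − 2P − Q = 0.827598, giving −½ ln(0.827598) = 0.094614.
1 − 2Q = 0.986096, giving −¼ ln(0.986096) = 0.003500.
d = 0.094614 + 0.003500 = 0.098114.

0.0981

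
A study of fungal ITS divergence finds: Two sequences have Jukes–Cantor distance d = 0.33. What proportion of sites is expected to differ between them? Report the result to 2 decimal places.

0.27

p = (3/4)(1 − e^(−4d/3)) = 0.75 × (1 − e^(-0.44)) = 0.75 × (1 − 0.644036) = 0.266973.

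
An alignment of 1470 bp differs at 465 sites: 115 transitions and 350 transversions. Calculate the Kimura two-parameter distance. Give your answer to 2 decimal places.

P = 115/1470 ≈ 0.078231 and Q = 350/1470 ≈ 0.238095.
Under the Kimura two-parameter model, d = −½ ln(1 − 2P − Q) − ¼ ln(1 − 2Q).
1 − 2P − Q = 0.605443, giving −½ ln(0.605443) = 0.250897.
1 − 2Q = 0.52381, giving −¼ ln(0.52381) = 0.161657.
d = 0.250897 + 0.161657 = 0.412554.

0.41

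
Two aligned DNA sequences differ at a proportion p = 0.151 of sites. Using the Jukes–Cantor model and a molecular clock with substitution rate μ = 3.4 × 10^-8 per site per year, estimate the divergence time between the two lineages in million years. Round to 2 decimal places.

d = −(3/4) ln(1 − 4p/3) = −0.75 ln(1 − 0.201333) = −0.75 ln(0.798667)
  = −0.75 × (-0.224811) = 0.168608 substitutions/site.
Under a molecular clock d = 2μt, so t = d/(2μ) = 0.168608 / (2 × 3.4 × 10^-8) = 2.48 million years.

2.48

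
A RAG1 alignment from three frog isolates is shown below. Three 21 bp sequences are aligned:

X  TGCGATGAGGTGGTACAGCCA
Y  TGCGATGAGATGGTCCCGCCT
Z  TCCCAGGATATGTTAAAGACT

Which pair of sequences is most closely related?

X and Y

X–Y: 4/21 differ, p = 0.190, d = 0.220.
X–Z: 9/21 differ, p = 0.429, d = 0.635.
Y–Z: 9/21 differ, p = 0.429, d = 0.635.
The smallest distance is between X and Y.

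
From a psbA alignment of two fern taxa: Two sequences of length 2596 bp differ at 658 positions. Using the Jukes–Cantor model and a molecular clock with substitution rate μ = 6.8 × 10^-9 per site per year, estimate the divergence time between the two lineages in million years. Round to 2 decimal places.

p = 658/2596 ≈ 0.253467.
d = −(3/4) ln(1 − 4p/3) = −0.75 ln(1 − 0.337956) = −0.75 ln(0.662044)
  = −0.75 × (-0.412423) = 0.309317 substitutions/site.
Under a molecular clock d = 2μt, so t = d/(2μ) = 0.309317 / (2 × 6.8 × 10^-9) = 22.74 million years.

22.74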